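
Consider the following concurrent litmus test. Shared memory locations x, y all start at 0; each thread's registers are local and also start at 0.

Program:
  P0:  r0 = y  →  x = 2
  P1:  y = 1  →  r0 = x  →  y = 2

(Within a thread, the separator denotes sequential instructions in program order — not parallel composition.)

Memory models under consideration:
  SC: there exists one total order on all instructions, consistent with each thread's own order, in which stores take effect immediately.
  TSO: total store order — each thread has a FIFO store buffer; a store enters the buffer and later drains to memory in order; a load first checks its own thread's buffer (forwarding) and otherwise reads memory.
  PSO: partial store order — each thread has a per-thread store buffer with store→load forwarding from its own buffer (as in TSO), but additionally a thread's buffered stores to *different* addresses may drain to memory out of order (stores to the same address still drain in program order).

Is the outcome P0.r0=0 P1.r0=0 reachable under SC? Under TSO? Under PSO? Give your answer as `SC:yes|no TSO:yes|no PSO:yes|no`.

SC:yes TSO:yes PSO:yes

outcome vector order: (P0.r0,P1.r0)
SC (5): (0,0); (0,2); (1,0); (1,2); (2,0)
TSO (5): (0,0); (0,2); (1,0); (1,2); (2,0)
PSO (5): (0,0); (0,2); (1,0); (1,2); (2,0)
target (0,0) ∈ {SC,TSO,PSO}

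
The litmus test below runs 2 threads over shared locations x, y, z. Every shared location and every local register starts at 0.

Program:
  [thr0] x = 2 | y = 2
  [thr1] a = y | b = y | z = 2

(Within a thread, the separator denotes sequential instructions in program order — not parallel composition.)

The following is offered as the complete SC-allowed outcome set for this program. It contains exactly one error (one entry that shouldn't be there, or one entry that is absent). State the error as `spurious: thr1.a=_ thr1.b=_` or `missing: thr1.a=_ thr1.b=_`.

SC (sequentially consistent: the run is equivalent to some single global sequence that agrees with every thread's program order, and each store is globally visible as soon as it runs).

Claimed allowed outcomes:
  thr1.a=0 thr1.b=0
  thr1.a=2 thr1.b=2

missing: thr1.a=0 thr1.b=2

outcome vector order: (thr1.a,thr1.b)
[SC] allowed = {00; 02; 22}
SC∖claimed = {02}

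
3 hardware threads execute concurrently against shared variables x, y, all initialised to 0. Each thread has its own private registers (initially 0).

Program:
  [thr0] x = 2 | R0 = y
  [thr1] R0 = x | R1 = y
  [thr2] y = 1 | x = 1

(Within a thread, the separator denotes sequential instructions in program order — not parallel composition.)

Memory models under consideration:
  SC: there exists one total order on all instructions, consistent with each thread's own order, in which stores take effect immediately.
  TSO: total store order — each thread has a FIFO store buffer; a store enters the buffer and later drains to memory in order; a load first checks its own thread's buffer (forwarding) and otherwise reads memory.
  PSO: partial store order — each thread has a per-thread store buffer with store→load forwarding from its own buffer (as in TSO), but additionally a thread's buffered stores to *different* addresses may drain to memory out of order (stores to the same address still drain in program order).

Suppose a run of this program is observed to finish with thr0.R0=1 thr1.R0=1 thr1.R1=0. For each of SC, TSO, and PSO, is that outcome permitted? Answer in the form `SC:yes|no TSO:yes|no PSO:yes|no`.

SC:no TSO:no PSO:yes

outcome vector order: (thr0.R0,thr1.R0,thr1.R1)
SC (10): 000 001 011 020 021 100 101 111 120 121
TSO (10): 000 001 011 020 021 100 101 111 120 121
PSO (12): 000 001 010 011 020 021 100 101 110 111 120 121
target 110 ∈ {PSO}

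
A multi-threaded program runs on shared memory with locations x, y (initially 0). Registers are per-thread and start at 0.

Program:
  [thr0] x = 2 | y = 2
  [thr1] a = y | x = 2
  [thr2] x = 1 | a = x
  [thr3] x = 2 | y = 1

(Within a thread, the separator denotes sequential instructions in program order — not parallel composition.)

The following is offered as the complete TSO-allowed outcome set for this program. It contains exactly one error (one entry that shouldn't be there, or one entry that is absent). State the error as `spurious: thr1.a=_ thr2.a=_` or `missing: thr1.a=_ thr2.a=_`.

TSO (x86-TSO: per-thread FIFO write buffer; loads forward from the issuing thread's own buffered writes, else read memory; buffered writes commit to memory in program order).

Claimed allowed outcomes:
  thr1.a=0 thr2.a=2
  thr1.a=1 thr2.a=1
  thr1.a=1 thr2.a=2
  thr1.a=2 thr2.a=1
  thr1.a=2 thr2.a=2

missing: thr1.a=0 thr2.a=1

outcome vector order: (thr1.a,thr2.a)
[TSO] allowed = {<0 1>; <0 2>; <1 1>; <1 2>; <2 1>; <2 2>}
TSO∖claimed = {<0 1>}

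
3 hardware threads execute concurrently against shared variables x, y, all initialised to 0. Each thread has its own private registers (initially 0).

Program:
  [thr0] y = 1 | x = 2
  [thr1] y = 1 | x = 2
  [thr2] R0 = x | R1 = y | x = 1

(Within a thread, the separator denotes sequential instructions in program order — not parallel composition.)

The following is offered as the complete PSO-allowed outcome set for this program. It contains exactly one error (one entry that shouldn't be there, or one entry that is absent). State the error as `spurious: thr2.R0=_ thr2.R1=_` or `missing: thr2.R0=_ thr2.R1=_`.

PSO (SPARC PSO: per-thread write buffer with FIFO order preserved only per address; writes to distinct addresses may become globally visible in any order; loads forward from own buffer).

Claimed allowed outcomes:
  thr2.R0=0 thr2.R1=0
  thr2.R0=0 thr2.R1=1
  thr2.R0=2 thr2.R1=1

missing: thr2.R0=2 thr2.R1=0

outcome vector order: (thr2.R0,thr2.R1)
[PSO] allowed = {(0,0), (0,1), (2,0), (2,1)}
PSO∖claimed = {(2,0)}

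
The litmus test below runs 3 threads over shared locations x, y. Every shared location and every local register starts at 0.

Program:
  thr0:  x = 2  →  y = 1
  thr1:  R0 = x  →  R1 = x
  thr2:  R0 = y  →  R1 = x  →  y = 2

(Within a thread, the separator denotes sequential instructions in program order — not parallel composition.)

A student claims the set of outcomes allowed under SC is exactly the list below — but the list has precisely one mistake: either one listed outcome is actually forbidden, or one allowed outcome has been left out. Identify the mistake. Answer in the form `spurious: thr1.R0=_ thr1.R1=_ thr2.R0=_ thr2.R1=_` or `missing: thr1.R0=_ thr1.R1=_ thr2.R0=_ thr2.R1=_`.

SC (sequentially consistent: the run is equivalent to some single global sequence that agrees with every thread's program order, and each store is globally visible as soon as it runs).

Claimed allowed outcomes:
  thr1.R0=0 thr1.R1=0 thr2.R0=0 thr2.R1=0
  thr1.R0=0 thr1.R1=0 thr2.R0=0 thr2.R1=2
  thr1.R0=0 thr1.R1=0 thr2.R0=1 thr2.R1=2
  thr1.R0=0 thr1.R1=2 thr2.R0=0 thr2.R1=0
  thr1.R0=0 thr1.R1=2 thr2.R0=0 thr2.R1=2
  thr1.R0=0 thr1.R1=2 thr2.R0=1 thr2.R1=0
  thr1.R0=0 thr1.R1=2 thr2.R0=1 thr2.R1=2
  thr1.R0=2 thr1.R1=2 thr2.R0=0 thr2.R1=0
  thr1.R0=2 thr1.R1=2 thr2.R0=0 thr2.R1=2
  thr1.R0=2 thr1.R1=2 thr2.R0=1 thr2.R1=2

spurious: thr1.R0=0 thr1.R1=2 thr2.R0=1 thr2.R1=0

outcome vector order: (thr1.R0,thr1.R1,thr2.R0,thr2.R1)
SC: 9 outcomes — {0000; 0002; 0012; 0200; 0202; 0212; 2200; 2202; 2212}
claimed∖SC = {0210}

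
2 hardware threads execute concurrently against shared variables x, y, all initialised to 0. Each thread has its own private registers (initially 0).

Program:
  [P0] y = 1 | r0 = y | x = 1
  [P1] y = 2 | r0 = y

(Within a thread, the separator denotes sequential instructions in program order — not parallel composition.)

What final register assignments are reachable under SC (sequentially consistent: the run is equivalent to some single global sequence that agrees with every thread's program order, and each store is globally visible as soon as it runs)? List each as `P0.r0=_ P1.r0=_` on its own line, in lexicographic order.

P0.r0=1 P1.r0=1
P0.r0=1 P1.r0=2
P0.r0=2 P1.r0=2

outcome vector order: (P0.r0,P1.r0)
|SC outcomes| = 3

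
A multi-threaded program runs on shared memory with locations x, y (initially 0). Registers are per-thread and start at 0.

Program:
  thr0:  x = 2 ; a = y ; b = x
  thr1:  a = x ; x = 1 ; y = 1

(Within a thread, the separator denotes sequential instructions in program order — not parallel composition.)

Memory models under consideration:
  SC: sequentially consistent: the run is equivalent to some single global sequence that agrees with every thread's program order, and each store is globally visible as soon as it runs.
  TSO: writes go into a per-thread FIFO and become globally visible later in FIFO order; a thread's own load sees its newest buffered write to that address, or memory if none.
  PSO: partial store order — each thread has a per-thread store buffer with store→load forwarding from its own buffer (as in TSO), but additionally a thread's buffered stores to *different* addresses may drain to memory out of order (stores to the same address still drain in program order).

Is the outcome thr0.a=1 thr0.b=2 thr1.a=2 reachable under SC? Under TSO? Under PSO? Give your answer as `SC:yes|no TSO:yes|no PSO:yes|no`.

outcome vector order: (thr0.a,thr0.b,thr1.a)
[SC] allowed = {0/1/0; 0/1/2; 0/2/0; 0/2/2; 1/1/0; 1/1/2; 1/2/0}
[TSO] allowed = {0/1/0; 0/1/2; 0/2/0; 0/2/2; 1/1/0; 1/1/2; 1/2/0}
[PSO] allowed = {0/1/0; 0/1/2; 0/2/0; 0/2/2; 1/1/0; 1/1/2; 1/2/0; 1/2/2}
target 1/2/2 ∈ {PSO}

SC:no TSO:no PSO:yes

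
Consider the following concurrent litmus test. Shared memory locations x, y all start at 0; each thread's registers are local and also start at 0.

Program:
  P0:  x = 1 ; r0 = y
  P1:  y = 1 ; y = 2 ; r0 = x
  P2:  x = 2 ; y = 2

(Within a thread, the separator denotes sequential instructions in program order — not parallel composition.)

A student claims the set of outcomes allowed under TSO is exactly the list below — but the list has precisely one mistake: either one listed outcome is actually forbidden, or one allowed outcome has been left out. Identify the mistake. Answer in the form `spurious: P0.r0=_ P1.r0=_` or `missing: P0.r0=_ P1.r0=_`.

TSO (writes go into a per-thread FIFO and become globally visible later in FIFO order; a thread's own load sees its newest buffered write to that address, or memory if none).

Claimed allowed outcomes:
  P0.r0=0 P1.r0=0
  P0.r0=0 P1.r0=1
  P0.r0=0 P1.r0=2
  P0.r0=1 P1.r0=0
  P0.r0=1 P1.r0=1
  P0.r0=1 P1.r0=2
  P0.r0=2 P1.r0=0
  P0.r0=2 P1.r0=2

missing: P0.r0=2 P1.r0=1

outcome vector order: (P0.r0,P1.r0)
[TSO] allowed = {0/0, 0/1, 0/2, 1/0, 1/1, 1/2, 2/0, 2/1, 2/2}
TSO∖claimed = {2/1}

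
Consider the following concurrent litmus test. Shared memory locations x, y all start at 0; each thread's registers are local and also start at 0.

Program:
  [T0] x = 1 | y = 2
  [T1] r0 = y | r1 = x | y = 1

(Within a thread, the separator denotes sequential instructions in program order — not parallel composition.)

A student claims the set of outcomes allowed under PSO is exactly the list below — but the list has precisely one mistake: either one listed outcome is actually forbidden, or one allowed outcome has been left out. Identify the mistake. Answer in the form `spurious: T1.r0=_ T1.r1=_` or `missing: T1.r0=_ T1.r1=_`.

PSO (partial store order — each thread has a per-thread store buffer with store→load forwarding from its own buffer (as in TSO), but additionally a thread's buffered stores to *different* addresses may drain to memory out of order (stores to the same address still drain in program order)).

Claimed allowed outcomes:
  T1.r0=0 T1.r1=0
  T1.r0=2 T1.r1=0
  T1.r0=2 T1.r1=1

outcome vector order: (T1.r0,T1.r1)
[PSO] allowed = {00 01 20 21}
PSO∖claimed = {01}

missing: T1.r0=0 T1.r1=1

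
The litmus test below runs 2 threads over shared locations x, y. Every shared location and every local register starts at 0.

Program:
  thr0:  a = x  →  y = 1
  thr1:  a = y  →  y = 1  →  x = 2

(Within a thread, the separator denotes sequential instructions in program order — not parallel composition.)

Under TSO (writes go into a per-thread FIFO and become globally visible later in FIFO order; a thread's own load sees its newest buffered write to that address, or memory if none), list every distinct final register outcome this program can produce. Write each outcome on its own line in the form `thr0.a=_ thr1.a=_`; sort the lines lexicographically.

thr0.a=0 thr1.a=0
thr0.a=0 thr1.a=1
thr0.a=2 thr1.a=0

outcome vector order: (thr0.a,thr1.a)
|TSO outcomes| = 3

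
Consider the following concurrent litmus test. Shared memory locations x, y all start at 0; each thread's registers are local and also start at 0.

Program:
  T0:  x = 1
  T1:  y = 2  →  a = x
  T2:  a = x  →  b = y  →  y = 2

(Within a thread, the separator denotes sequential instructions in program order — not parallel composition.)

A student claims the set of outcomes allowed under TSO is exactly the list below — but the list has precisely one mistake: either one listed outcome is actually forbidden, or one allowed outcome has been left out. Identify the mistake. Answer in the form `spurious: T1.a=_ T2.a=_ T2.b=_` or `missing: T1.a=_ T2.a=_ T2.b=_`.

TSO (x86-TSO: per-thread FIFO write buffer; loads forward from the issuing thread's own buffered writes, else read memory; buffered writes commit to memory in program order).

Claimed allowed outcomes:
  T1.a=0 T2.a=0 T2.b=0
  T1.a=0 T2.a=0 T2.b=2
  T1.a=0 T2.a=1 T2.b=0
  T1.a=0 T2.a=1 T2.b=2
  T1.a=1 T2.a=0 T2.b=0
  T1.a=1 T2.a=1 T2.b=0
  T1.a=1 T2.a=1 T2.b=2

outcome vector order: (T1.a,T2.a,T2.b)
TSO (8): <0 0 0> <0 0 2> <0 1 0> <0 1 2> <1 0 0> <1 0 2> <1 1 0> <1 1 2>
TSO∖claimed = {<1 0 2>}

missing: T1.a=1 T2.a=0 T2.b=2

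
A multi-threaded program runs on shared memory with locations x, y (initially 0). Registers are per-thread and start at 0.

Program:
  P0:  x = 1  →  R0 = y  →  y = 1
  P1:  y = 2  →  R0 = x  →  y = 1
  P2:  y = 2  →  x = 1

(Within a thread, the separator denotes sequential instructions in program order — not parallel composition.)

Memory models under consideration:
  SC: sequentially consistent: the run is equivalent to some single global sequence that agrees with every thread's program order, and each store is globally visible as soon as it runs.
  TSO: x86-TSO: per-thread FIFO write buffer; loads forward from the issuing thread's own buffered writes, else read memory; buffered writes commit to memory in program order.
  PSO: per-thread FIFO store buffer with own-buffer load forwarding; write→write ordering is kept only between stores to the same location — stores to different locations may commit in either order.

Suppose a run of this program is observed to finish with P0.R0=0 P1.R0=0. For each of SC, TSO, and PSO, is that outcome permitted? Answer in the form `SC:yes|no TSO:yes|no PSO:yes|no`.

SC:no TSO:yes PSO:yes

outcome vector order: (P0.R0,P1.R0)
[SC] allowed = {01, 10, 11, 20, 21}
[TSO] allowed = {00, 01, 10, 11, 20, 21}
[PSO] allowed = {00, 01, 10, 11, 20, 21}
target 00 ∈ {TSO,PSO}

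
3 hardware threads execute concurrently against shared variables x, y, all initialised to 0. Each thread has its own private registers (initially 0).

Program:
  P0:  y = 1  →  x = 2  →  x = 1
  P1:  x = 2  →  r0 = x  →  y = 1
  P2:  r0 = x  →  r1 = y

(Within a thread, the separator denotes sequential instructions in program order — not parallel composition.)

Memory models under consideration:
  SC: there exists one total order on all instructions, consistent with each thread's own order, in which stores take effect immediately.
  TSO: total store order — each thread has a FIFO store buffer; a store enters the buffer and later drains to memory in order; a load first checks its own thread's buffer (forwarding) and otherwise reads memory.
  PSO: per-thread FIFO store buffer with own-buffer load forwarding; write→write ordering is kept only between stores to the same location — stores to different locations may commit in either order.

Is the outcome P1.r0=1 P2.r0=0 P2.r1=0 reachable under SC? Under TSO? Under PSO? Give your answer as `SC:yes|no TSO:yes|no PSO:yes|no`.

outcome vector order: (P1.r0,P2.r0,P2.r1)
[SC] allowed = {(1,0,0), (1,0,1), (1,1,1), (1,2,0), (1,2,1), (2,0,0), (2,0,1), (2,1,1), (2,2,0), (2,2,1)}
[TSO] allowed = {(1,0,0), (1,0,1), (1,1,1), (1,2,0), (1,2,1), (2,0,0), (2,0,1), (2,1,1), (2,2,0), (2,2,1)}
[PSO] allowed = {(1,0,0), (1,0,1), (1,1,0), (1,1,1), (1,2,0), (1,2,1), (2,0,0), (2,0,1), (2,1,0), (2,1,1), (2,2,0), (2,2,1)}
target (1,0,0) ∈ {SC,TSO,PSO}

SC:yes TSO:yes PSO:yes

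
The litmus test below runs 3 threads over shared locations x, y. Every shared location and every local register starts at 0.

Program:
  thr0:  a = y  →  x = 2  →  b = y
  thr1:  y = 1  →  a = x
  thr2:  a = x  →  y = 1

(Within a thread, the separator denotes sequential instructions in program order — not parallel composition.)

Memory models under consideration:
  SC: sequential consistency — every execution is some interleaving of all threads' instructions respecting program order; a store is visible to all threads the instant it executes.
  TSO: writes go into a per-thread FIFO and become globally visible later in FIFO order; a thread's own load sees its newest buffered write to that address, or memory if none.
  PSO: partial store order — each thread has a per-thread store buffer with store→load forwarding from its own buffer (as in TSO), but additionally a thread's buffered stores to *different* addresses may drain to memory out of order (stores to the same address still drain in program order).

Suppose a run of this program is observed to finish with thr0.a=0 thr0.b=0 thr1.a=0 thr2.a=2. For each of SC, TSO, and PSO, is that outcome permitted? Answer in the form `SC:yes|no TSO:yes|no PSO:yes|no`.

outcome vector order: (thr0.a,thr0.b,thr1.a,thr2.a)
[SC] allowed = {0/0/2/0 0/0/2/2 0/1/0/0 0/1/0/2 0/1/2/0 0/1/2/2 1/1/0/0 1/1/0/2 1/1/2/0 1/1/2/2}
[TSO] allowed = {0/0/0/0 0/0/0/2 0/0/2/0 0/0/2/2 0/1/0/0 0/1/0/2 0/1/2/0 0/1/2/2 1/1/0/0 1/1/0/2 1/1/2/0 1/1/2/2}
[PSO] allowed = {0/0/0/0 0/0/0/2 0/0/2/0 0/0/2/2 0/1/0/0 0/1/0/2 0/1/2/0 0/1/2/2 1/1/0/0 1/1/0/2 1/1/2/0 1/1/2/2}
target 0/0/0/2 ∈ {TSO,PSO}

SC:no TSO:yes PSO:yes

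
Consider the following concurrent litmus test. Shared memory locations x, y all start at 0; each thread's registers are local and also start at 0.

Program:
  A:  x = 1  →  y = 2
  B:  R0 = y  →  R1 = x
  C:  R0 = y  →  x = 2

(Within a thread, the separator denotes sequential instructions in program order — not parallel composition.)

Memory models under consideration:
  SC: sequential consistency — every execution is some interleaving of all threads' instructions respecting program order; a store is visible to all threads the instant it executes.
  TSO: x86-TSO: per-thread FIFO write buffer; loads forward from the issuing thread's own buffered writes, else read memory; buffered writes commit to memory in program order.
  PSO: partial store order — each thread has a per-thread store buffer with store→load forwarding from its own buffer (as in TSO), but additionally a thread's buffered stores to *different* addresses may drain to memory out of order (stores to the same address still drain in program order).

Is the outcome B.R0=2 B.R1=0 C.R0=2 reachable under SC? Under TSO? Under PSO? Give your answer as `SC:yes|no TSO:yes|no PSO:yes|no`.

SC:no TSO:no PSO:yes

outcome vector order: (B.R0,B.R1,C.R0)
under SC → 0/0/0; 0/0/2; 0/1/0; 0/1/2; 0/2/0; 0/2/2; 2/1/0; 2/1/2; 2/2/0; 2/2/2
under TSO → 0/0/0; 0/0/2; 0/1/0; 0/1/2; 0/2/0; 0/2/2; 2/1/0; 2/1/2; 2/2/0; 2/2/2
under PSO → 0/0/0; 0/0/2; 0/1/0; 0/1/2; 0/2/0; 0/2/2; 2/0/0; 2/0/2; 2/1/0; 2/1/2; 2/2/0; 2/2/2
target 2/0/2 ∈ {PSO}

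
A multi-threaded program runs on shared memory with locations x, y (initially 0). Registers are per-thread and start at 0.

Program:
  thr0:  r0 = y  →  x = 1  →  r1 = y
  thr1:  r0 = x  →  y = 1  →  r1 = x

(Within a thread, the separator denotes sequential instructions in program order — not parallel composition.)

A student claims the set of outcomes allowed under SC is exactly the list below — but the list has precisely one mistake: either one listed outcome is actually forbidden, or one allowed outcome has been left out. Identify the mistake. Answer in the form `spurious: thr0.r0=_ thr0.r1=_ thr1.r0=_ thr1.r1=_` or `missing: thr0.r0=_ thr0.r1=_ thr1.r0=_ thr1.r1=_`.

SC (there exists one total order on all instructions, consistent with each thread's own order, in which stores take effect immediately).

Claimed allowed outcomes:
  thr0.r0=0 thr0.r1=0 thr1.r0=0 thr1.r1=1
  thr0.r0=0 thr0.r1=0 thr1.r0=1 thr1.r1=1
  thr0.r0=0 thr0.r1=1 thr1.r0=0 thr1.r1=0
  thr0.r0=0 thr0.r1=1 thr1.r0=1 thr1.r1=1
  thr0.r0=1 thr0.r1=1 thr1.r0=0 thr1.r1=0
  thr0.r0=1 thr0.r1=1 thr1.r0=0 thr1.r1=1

missing: thr0.r0=0 thr0.r1=1 thr1.r0=0 thr1.r1=1

outcome vector order: (thr0.r0,thr0.r1,thr1.r0,thr1.r1)
SC: 7 outcomes — {0001; 0011; 0100; 0101; 0111; 1100; 1101}
SC∖claimed = {0101}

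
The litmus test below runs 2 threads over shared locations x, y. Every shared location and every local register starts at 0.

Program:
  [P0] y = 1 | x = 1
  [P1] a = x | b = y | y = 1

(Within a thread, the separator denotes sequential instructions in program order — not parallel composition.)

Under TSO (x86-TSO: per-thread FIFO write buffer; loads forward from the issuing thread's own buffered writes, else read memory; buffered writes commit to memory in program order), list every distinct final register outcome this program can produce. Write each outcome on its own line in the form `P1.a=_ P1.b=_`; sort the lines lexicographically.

outcome vector order: (P1.a,P1.b)
|TSO outcomes| = 3

P1.a=0 P1.b=0
P1.a=0 P1.b=1
P1.a=1 P1.b=1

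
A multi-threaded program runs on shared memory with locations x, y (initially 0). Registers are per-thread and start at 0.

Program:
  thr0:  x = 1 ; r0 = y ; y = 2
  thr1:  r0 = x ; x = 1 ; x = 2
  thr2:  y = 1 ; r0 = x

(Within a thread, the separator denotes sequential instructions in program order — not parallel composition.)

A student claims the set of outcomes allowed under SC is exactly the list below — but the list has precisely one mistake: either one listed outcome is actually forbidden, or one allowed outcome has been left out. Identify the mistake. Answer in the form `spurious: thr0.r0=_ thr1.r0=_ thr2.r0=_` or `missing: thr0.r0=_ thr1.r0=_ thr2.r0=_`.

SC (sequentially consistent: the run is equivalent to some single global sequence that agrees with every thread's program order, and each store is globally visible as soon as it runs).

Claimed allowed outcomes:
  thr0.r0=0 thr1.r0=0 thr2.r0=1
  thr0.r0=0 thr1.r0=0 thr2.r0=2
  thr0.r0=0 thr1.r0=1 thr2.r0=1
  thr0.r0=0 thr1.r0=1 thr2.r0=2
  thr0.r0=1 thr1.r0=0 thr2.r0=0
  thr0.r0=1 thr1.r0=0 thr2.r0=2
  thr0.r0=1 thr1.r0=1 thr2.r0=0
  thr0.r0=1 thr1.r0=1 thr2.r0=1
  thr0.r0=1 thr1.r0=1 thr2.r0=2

missing: thr0.r0=1 thr1.r0=0 thr2.r0=1

outcome vector order: (thr0.r0,thr1.r0,thr2.r0)
[SC] allowed = {<0 0 1>; <0 0 2>; <0 1 1>; <0 1 2>; <1 0 0>; <1 0 1>; <1 0 2>; <1 1 0>; <1 1 1>; <1 1 2>}
SC∖claimed = {<1 0 1>}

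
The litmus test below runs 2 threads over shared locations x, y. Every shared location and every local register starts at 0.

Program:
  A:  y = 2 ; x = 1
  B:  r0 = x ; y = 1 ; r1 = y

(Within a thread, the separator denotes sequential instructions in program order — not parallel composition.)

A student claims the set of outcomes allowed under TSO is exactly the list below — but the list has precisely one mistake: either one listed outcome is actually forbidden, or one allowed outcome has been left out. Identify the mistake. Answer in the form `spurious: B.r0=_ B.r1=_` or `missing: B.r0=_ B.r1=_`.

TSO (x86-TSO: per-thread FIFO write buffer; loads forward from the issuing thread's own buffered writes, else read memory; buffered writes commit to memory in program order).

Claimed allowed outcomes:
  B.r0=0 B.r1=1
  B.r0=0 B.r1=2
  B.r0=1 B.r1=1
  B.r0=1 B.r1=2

spurious: B.r0=1 B.r1=2

outcome vector order: (B.r0,B.r1)
under TSO → (0,1), (0,2), (1,1)
claimed∖TSO = {(1,2)}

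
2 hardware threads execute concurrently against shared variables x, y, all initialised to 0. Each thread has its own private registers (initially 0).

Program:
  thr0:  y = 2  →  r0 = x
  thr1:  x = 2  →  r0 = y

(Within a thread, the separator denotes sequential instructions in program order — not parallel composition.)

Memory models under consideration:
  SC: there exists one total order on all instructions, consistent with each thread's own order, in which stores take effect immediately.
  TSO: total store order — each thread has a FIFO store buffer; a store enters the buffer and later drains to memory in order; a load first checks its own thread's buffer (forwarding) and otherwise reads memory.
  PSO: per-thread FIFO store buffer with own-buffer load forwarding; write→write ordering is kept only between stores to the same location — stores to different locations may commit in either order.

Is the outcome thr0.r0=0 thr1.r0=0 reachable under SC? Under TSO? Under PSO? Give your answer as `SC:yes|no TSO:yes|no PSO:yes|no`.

SC:no TSO:yes PSO:yes

outcome vector order: (thr0.r0,thr1.r0)
[SC] allowed = {02 20 22}
[TSO] allowed = {00 02 20 22}
[PSO] allowed = {00 02 20 22}
target 00 ∈ {TSO,PSO}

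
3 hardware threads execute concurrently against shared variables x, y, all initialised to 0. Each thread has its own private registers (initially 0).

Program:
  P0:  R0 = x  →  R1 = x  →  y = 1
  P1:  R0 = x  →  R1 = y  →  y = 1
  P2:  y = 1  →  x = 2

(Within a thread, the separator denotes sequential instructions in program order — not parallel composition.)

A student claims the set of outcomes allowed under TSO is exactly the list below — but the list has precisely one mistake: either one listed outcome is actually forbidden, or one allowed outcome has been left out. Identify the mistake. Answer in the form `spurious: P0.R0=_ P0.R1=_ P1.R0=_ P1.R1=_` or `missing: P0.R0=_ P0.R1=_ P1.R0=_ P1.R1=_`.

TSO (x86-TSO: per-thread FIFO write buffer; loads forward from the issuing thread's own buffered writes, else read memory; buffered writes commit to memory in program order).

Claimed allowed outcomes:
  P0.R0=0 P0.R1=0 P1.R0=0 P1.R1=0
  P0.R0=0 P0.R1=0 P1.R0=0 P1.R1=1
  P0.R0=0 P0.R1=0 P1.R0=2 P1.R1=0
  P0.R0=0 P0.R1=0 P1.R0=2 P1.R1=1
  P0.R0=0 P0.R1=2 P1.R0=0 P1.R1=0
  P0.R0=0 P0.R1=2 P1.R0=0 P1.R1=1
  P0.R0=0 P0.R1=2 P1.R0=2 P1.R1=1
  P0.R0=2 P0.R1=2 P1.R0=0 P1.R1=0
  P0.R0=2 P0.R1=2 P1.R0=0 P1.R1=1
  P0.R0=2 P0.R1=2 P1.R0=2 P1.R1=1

spurious: P0.R0=0 P0.R1=0 P1.R0=2 P1.R1=0

outcome vector order: (P0.R0,P0.R1,P1.R0,P1.R1)
TSO: 9 outcomes — {0000; 0001; 0021; 0200; 0201; 0221; 2200; 2201; 2221}
claimed∖TSO = {0020}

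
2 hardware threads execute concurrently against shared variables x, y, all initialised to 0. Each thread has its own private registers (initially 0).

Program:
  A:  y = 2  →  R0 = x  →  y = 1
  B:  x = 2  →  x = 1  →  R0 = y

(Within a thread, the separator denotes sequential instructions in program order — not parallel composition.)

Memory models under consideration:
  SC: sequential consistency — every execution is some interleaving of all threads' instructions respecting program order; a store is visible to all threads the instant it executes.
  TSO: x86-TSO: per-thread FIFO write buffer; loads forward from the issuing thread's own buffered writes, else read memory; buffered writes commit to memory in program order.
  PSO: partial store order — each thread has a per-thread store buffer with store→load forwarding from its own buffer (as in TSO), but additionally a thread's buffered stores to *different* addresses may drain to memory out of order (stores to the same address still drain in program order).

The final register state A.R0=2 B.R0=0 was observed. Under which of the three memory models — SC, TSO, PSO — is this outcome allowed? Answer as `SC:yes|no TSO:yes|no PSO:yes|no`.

outcome vector order: (A.R0,B.R0)
under SC → <0 1>, <0 2>, <1 0>, <1 1>, <1 2>, <2 1>, <2 2>
under TSO → <0 0>, <0 1>, <0 2>, <1 0>, <1 1>, <1 2>, <2 0>, <2 1>, <2 2>
under PSO → <0 0>, <0 1>, <0 2>, <1 0>, <1 1>, <1 2>, <2 0>, <2 1>, <2 2>
target <2 0> ∈ {TSO,PSO}

SC:no TSO:yes PSO:yes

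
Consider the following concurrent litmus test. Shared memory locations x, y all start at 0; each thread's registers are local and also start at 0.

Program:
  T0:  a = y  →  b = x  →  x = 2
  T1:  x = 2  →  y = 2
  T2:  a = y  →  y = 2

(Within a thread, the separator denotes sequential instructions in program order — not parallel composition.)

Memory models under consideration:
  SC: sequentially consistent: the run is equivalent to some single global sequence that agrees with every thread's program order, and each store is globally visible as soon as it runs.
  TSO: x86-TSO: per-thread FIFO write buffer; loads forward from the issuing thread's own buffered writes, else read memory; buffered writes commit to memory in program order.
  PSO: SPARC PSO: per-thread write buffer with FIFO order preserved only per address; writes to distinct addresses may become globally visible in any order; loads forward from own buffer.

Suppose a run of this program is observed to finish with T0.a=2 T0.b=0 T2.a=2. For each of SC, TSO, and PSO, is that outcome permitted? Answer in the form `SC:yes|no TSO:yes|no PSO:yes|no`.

outcome vector order: (T0.a,T0.b,T2.a)
SC: 7 outcomes — {(0,0,0); (0,0,2); (0,2,0); (0,2,2); (2,0,0); (2,2,0); (2,2,2)}
TSO: 7 outcomes — {(0,0,0); (0,0,2); (0,2,0); (0,2,2); (2,0,0); (2,2,0); (2,2,2)}
PSO: 8 outcomes — {(0,0,0); (0,0,2); (0,2,0); (0,2,2); (2,0,0); (2,0,2); (2,2,0); (2,2,2)}
target (2,0,2) ∈ {PSO}

SC:no TSO:no PSO:yes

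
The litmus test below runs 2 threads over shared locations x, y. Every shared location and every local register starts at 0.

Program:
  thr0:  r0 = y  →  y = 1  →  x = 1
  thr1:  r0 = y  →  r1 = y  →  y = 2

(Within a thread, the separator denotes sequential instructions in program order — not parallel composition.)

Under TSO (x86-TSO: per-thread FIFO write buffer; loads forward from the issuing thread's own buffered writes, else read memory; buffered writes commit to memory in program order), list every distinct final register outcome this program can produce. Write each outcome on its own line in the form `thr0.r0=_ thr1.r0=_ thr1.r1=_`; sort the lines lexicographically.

thr0.r0=0 thr1.r0=0 thr1.r1=0
thr0.r0=0 thr1.r0=0 thr1.r1=1
thr0.r0=0 thr1.r0=1 thr1.r1=1
thr0.r0=2 thr1.r0=0 thr1.r1=0

outcome vector order: (thr0.r0,thr1.r0,thr1.r1)
|TSO outcomes| = 4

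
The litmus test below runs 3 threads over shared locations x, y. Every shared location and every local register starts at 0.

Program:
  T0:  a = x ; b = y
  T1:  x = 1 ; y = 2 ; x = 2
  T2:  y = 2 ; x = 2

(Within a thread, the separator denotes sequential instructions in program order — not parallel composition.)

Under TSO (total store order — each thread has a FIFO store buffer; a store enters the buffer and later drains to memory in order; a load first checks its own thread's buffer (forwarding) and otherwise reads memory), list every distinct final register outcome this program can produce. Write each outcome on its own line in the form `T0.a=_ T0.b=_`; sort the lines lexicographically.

outcome vector order: (T0.a,T0.b)
|TSO outcomes| = 5

T0.a=0 T0.b=0
T0.a=0 T0.b=2
T0.a=1 T0.b=0
T0.a=1 T0.b=2
T0.a=2 T0.b=2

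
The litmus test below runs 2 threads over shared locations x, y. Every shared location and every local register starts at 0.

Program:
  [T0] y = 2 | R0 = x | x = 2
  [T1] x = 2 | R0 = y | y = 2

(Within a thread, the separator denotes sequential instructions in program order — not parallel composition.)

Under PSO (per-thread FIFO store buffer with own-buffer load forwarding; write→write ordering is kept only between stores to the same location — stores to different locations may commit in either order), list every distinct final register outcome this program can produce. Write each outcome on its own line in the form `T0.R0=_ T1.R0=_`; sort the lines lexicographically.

T0.R0=0 T1.R0=0
T0.R0=0 T1.R0=2
T0.R0=2 T1.R0=0
T0.R0=2 T1.R0=2

outcome vector order: (T0.R0,T1.R0)
|PSO outcomes| = 4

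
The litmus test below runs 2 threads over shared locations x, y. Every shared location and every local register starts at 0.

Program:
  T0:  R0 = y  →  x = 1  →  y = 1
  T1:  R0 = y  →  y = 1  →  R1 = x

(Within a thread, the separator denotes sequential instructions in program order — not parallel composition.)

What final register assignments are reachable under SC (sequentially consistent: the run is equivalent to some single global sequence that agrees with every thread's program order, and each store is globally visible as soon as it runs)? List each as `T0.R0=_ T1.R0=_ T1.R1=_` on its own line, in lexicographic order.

outcome vector order: (T0.R0,T1.R0,T1.R1)
|SC outcomes| = 5

T0.R0=0 T1.R0=0 T1.R1=0
T0.R0=0 T1.R0=0 T1.R1=1
T0.R0=0 T1.R0=1 T1.R1=1
T0.R0=1 T1.R0=0 T1.R1=0
T0.R0=1 T1.R0=0 T1.R1=1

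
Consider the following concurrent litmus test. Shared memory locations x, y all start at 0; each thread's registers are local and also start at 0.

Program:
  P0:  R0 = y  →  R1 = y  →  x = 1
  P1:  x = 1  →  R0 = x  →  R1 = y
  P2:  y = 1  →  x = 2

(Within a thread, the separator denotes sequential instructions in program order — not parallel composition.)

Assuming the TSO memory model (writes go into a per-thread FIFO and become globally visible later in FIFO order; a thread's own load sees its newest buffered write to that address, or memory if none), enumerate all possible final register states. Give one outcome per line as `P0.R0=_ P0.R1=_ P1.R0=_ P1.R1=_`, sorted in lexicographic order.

outcome vector order: (P0.R0,P0.R1,P1.R0,P1.R1)
|TSO outcomes| = 9

P0.R0=0 P0.R1=0 P1.R0=1 P1.R1=0
P0.R0=0 P0.R1=0 P1.R0=1 P1.R1=1
P0.R0=0 P0.R1=0 P1.R0=2 P1.R1=1
P0.R0=0 P0.R1=1 P1.R0=1 P1.R1=0
P0.R0=0 P0.R1=1 P1.R0=1 P1.R1=1
P0.R0=0 P0.R1=1 P1.R0=2 P1.R1=1
P0.R0=1 P0.R1=1 P1.R0=1 P1.R1=0
P0.R0=1 P0.R1=1 P1.R0=1 P1.R1=1
P0.R0=1 P0.R1=1 P1.R0=2 P1.R1=1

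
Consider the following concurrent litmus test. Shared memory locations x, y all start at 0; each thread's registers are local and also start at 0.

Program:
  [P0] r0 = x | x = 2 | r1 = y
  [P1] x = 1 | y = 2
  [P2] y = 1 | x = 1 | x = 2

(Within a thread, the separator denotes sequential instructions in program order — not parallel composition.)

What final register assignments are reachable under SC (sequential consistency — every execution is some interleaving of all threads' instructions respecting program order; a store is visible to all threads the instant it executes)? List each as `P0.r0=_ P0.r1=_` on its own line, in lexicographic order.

P0.r0=0 P0.r1=0
P0.r0=0 P0.r1=1
P0.r0=0 P0.r1=2
P0.r0=1 P0.r1=0
P0.r0=1 P0.r1=1
P0.r0=1 P0.r1=2
P0.r0=2 P0.r1=1
P0.r0=2 P0.r1=2

outcome vector order: (P0.r0,P0.r1)
|SC outcomes| = 8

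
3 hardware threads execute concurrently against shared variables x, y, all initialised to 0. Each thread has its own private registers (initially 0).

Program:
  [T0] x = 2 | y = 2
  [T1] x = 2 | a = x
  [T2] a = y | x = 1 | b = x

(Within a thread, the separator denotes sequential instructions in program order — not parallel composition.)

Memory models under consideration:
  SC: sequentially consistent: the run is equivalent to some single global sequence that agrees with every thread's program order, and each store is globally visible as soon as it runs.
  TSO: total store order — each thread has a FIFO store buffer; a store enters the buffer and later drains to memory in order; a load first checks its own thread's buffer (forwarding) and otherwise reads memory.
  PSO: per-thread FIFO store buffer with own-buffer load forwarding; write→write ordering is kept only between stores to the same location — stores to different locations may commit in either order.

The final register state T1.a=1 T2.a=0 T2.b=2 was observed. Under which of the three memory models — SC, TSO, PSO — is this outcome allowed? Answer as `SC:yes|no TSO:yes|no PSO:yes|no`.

outcome vector order: (T1.a,T2.a,T2.b)
SC: 7 outcomes — {<1 0 1> <1 0 2> <1 2 1> <2 0 1> <2 0 2> <2 2 1> <2 2 2>}
TSO: 7 outcomes — {<1 0 1> <1 0 2> <1 2 1> <2 0 1> <2 0 2> <2 2 1> <2 2 2>}
PSO: 8 outcomes — {<1 0 1> <1 0 2> <1 2 1> <1 2 2> <2 0 1> <2 0 2> <2 2 1> <2 2 2>}
target <1 0 2> ∈ {SC,TSO,PSO}

SC:yes TSO:yes PSO:yes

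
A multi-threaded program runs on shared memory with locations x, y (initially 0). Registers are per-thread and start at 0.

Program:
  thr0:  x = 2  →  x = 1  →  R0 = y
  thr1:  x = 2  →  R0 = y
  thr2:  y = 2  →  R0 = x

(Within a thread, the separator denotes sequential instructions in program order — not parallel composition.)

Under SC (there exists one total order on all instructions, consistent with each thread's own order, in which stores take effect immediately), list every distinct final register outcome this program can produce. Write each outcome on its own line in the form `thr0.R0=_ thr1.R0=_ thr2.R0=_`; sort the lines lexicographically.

thr0.R0=0 thr1.R0=0 thr2.R0=1
thr0.R0=0 thr1.R0=0 thr2.R0=2
thr0.R0=0 thr1.R0=2 thr2.R0=1
thr0.R0=0 thr1.R0=2 thr2.R0=2
thr0.R0=2 thr1.R0=0 thr2.R0=1
thr0.R0=2 thr1.R0=0 thr2.R0=2
thr0.R0=2 thr1.R0=2 thr2.R0=0
thr0.R0=2 thr1.R0=2 thr2.R0=1
thr0.R0=2 thr1.R0=2 thr2.R0=2

outcome vector order: (thr0.R0,thr1.R0,thr2.R0)
|SC outcomes| = 9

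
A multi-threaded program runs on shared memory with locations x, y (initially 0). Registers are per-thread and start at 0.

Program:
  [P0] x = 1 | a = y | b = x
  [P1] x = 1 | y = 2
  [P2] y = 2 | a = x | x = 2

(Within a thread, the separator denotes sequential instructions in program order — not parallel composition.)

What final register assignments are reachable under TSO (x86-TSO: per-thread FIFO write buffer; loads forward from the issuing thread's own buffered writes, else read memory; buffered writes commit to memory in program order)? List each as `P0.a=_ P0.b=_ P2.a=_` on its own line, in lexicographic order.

outcome vector order: (P0.a,P0.b,P2.a)
|TSO outcomes| = 8

P0.a=0 P0.b=1 P2.a=0
P0.a=0 P0.b=1 P2.a=1
P0.a=0 P0.b=2 P2.a=0
P0.a=0 P0.b=2 P2.a=1
P0.a=2 P0.b=1 P2.a=0
P0.a=2 P0.b=1 P2.a=1
P0.a=2 P0.b=2 P2.a=0
P0.a=2 P0.b=2 P2.a=1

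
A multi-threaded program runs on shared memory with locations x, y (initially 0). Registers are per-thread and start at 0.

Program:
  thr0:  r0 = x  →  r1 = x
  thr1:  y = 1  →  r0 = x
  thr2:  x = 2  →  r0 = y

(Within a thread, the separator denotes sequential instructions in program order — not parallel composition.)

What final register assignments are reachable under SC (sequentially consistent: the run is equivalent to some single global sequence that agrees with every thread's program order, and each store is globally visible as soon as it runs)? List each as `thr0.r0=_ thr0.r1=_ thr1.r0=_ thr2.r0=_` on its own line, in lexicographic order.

thr0.r0=0 thr0.r1=0 thr1.r0=0 thr2.r0=1
thr0.r0=0 thr0.r1=0 thr1.r0=2 thr2.r0=0
thr0.r0=0 thr0.r1=0 thr1.r0=2 thr2.r0=1
thr0.r0=0 thr0.r1=2 thr1.r0=0 thr2.r0=1
thr0.r0=0 thr0.r1=2 thr1.r0=2 thr2.r0=0
thr0.r0=0 thr0.r1=2 thr1.r0=2 thr2.r0=1
thr0.r0=2 thr0.r1=2 thr1.r0=0 thr2.r0=1
thr0.r0=2 thr0.r1=2 thr1.r0=2 thr2.r0=0
thr0.r0=2 thr0.r1=2 thr1.r0=2 thr2.r0=1

outcome vector order: (thr0.r0,thr0.r1,thr1.r0,thr2.r0)
|SC outcomes| = 9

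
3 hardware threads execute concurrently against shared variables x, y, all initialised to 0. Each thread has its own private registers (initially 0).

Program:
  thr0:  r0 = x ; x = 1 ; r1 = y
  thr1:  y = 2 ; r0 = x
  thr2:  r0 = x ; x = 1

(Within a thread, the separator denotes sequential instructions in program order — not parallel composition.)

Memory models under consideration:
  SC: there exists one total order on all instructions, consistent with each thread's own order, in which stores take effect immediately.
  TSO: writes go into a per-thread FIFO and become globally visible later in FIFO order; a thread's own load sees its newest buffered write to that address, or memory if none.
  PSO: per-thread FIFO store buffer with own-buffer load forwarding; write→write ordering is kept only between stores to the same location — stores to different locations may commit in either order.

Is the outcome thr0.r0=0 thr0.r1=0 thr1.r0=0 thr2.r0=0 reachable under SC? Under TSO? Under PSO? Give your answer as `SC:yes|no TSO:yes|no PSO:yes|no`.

SC:no TSO:yes PSO:yes

outcome vector order: (thr0.r0,thr0.r1,thr1.r0,thr2.r0)
under SC → 0010; 0011; 0200; 0201; 0210; 0211; 1010; 1200; 1210
under TSO → 0000; 0001; 0010; 0011; 0200; 0201; 0210; 0211; 1000; 1010; 1200; 1210
under PSO → 0000; 0001; 0010; 0011; 0200; 0201; 0210; 0211; 1000; 1010; 1200; 1210
target 0000 ∈ {TSO,PSO}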